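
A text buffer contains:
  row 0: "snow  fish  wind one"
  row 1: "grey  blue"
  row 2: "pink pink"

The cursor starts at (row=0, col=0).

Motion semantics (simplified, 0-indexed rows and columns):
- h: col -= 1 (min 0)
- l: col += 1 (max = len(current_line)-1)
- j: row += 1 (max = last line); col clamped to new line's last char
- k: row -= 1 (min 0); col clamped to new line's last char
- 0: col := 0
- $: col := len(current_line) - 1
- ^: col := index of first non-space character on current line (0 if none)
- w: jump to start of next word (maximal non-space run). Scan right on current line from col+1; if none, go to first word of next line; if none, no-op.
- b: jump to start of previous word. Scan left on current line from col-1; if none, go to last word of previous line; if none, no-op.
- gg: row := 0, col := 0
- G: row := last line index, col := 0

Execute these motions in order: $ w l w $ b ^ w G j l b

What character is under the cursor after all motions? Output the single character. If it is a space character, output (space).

Answer: p

Derivation:
After 1 ($): row=0 col=19 char='e'
After 2 (w): row=1 col=0 char='g'
After 3 (l): row=1 col=1 char='r'
After 4 (w): row=1 col=6 char='b'
After 5 ($): row=1 col=9 char='e'
After 6 (b): row=1 col=6 char='b'
After 7 (^): row=1 col=0 char='g'
After 8 (w): row=1 col=6 char='b'
After 9 (G): row=2 col=0 char='p'
After 10 (j): row=2 col=0 char='p'
After 11 (l): row=2 col=1 char='i'
After 12 (b): row=2 col=0 char='p'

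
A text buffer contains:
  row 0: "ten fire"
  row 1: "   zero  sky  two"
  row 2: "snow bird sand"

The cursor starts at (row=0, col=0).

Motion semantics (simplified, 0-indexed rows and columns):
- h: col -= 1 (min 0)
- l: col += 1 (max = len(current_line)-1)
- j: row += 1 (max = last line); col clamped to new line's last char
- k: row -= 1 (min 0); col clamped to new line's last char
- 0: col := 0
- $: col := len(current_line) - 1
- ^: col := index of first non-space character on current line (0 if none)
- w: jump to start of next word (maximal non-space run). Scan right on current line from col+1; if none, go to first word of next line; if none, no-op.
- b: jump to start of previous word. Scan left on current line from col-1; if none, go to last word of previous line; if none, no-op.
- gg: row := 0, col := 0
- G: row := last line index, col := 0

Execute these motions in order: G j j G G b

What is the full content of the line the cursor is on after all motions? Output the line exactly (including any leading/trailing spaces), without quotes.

After 1 (G): row=2 col=0 char='s'
After 2 (j): row=2 col=0 char='s'
After 3 (j): row=2 col=0 char='s'
After 4 (G): row=2 col=0 char='s'
After 5 (G): row=2 col=0 char='s'
After 6 (b): row=1 col=14 char='t'

Answer:    zero  sky  two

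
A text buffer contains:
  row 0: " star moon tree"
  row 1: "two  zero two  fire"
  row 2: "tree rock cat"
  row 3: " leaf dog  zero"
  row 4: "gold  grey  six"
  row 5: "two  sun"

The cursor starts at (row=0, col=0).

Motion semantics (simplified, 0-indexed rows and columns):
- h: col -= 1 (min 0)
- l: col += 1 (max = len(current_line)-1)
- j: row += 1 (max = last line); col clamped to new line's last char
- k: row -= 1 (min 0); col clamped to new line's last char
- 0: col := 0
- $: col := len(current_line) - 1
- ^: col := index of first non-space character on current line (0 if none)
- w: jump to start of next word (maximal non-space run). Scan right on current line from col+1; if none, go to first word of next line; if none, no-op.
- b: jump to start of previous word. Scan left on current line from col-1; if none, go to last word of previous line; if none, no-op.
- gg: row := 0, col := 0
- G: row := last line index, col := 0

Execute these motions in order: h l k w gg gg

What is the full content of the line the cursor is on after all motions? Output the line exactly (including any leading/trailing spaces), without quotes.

After 1 (h): row=0 col=0 char='_'
After 2 (l): row=0 col=1 char='s'
After 3 (k): row=0 col=1 char='s'
After 4 (w): row=0 col=6 char='m'
After 5 (gg): row=0 col=0 char='_'
After 6 (gg): row=0 col=0 char='_'

Answer:  star moon tree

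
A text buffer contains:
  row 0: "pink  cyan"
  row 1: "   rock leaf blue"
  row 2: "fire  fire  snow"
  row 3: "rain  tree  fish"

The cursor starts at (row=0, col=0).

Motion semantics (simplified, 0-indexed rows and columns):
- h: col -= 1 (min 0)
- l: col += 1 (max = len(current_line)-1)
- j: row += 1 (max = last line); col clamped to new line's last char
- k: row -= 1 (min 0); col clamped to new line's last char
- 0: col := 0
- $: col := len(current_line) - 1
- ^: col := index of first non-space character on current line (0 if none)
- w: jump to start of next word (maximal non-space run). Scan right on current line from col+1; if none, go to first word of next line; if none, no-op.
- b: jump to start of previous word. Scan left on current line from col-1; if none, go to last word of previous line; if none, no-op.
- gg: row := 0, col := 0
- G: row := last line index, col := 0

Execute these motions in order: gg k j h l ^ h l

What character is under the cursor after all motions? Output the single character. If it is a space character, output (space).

After 1 (gg): row=0 col=0 char='p'
After 2 (k): row=0 col=0 char='p'
After 3 (j): row=1 col=0 char='_'
After 4 (h): row=1 col=0 char='_'
After 5 (l): row=1 col=1 char='_'
After 6 (^): row=1 col=3 char='r'
After 7 (h): row=1 col=2 char='_'
After 8 (l): row=1 col=3 char='r'

Answer: r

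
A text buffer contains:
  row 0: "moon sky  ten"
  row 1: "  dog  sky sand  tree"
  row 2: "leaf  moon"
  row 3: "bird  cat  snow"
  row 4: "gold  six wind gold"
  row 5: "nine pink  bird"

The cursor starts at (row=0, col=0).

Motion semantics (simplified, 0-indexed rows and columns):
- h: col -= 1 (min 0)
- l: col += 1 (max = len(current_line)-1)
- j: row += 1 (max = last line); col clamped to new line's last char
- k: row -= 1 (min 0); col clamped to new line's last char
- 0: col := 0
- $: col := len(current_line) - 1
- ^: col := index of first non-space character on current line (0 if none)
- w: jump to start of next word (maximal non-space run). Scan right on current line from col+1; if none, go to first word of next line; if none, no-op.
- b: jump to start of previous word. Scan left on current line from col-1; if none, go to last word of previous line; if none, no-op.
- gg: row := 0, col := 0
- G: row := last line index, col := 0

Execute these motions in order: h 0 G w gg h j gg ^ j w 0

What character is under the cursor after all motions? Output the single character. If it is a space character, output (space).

After 1 (h): row=0 col=0 char='m'
After 2 (0): row=0 col=0 char='m'
After 3 (G): row=5 col=0 char='n'
After 4 (w): row=5 col=5 char='p'
After 5 (gg): row=0 col=0 char='m'
After 6 (h): row=0 col=0 char='m'
After 7 (j): row=1 col=0 char='_'
After 8 (gg): row=0 col=0 char='m'
After 9 (^): row=0 col=0 char='m'
After 10 (j): row=1 col=0 char='_'
After 11 (w): row=1 col=2 char='d'
After 12 (0): row=1 col=0 char='_'

Answer: (space)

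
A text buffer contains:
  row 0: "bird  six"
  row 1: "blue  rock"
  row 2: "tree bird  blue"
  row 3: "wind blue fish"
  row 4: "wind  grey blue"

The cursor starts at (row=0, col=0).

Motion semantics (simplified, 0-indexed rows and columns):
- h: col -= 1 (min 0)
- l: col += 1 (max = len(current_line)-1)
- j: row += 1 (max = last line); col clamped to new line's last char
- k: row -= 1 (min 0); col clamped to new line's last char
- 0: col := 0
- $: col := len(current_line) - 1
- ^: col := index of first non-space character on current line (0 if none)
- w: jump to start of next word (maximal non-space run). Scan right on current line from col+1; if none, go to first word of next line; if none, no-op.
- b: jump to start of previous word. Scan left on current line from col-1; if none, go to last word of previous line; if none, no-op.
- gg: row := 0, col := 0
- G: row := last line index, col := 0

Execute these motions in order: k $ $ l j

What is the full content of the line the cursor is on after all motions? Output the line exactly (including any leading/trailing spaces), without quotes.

After 1 (k): row=0 col=0 char='b'
After 2 ($): row=0 col=8 char='x'
After 3 ($): row=0 col=8 char='x'
After 4 (l): row=0 col=8 char='x'
After 5 (j): row=1 col=8 char='c'

Answer: blue  rock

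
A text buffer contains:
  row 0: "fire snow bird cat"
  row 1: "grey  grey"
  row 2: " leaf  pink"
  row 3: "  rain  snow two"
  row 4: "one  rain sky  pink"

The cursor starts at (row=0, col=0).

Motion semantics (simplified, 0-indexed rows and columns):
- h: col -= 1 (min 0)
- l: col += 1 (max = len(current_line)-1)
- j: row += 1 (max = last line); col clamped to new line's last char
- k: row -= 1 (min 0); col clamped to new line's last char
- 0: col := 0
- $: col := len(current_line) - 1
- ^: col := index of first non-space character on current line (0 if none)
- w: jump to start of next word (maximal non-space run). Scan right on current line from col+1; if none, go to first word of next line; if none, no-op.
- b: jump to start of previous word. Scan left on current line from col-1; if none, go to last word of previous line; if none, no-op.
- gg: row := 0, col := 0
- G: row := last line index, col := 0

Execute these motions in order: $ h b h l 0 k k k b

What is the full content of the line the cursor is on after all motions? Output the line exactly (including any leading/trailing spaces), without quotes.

Answer: fire snow bird cat

Derivation:
After 1 ($): row=0 col=17 char='t'
After 2 (h): row=0 col=16 char='a'
After 3 (b): row=0 col=15 char='c'
After 4 (h): row=0 col=14 char='_'
After 5 (l): row=0 col=15 char='c'
After 6 (0): row=0 col=0 char='f'
After 7 (k): row=0 col=0 char='f'
After 8 (k): row=0 col=0 char='f'
After 9 (k): row=0 col=0 char='f'
After 10 (b): row=0 col=0 char='f'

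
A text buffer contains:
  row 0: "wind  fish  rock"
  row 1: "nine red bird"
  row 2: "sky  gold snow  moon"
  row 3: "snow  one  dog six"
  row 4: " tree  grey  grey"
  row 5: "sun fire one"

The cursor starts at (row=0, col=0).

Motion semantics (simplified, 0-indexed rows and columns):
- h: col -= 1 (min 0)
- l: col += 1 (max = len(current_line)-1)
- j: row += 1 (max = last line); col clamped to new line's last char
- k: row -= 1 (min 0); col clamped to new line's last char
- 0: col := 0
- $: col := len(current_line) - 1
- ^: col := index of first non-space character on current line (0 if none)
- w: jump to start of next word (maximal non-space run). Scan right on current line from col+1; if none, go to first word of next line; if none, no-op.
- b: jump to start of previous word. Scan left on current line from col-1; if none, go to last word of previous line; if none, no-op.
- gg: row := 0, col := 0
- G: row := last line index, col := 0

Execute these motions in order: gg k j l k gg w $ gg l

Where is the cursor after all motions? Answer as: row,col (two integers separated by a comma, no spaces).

After 1 (gg): row=0 col=0 char='w'
After 2 (k): row=0 col=0 char='w'
After 3 (j): row=1 col=0 char='n'
After 4 (l): row=1 col=1 char='i'
After 5 (k): row=0 col=1 char='i'
After 6 (gg): row=0 col=0 char='w'
After 7 (w): row=0 col=6 char='f'
After 8 ($): row=0 col=15 char='k'
After 9 (gg): row=0 col=0 char='w'
After 10 (l): row=0 col=1 char='i'

Answer: 0,1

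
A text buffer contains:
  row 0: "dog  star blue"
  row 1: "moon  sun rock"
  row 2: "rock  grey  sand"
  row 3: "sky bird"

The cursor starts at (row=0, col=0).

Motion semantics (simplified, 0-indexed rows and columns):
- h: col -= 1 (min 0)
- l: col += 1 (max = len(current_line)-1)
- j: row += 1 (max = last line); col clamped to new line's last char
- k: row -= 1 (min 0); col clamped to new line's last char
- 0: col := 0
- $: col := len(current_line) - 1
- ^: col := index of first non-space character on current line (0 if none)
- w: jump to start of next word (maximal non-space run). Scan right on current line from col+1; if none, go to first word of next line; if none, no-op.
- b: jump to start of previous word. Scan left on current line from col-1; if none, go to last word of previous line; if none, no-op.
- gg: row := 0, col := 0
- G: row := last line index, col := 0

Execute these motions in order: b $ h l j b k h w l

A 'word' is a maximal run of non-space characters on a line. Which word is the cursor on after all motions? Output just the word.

Answer: blue

Derivation:
After 1 (b): row=0 col=0 char='d'
After 2 ($): row=0 col=13 char='e'
After 3 (h): row=0 col=12 char='u'
After 4 (l): row=0 col=13 char='e'
After 5 (j): row=1 col=13 char='k'
After 6 (b): row=1 col=10 char='r'
After 7 (k): row=0 col=10 char='b'
After 8 (h): row=0 col=9 char='_'
After 9 (w): row=0 col=10 char='b'
After 10 (l): row=0 col=11 char='l'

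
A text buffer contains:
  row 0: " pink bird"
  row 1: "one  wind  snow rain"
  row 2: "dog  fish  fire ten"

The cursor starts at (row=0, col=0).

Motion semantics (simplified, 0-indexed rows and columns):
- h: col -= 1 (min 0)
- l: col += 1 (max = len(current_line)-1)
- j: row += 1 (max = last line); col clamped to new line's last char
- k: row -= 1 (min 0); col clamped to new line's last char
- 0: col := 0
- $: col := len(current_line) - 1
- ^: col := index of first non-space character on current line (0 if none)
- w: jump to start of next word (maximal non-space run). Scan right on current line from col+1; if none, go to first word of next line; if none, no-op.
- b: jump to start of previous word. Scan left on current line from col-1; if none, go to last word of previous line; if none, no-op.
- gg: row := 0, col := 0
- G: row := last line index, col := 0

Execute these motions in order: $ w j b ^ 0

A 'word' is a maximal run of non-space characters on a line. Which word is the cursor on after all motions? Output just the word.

After 1 ($): row=0 col=9 char='d'
After 2 (w): row=1 col=0 char='o'
After 3 (j): row=2 col=0 char='d'
After 4 (b): row=1 col=16 char='r'
After 5 (^): row=1 col=0 char='o'
After 6 (0): row=1 col=0 char='o'

Answer: one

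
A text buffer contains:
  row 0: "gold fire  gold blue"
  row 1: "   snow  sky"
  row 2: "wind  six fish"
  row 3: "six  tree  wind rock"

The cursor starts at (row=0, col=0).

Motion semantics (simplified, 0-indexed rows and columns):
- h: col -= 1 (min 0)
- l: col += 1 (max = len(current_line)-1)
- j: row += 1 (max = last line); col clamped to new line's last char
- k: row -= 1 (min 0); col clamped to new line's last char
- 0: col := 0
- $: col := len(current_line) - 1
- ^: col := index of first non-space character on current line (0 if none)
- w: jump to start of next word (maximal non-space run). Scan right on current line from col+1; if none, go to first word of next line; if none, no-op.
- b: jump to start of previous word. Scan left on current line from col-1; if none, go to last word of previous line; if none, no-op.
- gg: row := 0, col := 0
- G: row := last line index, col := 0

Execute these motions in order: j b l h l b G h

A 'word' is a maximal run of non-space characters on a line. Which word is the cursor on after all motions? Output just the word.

Answer: six

Derivation:
After 1 (j): row=1 col=0 char='_'
After 2 (b): row=0 col=16 char='b'
After 3 (l): row=0 col=17 char='l'
After 4 (h): row=0 col=16 char='b'
After 5 (l): row=0 col=17 char='l'
After 6 (b): row=0 col=16 char='b'
After 7 (G): row=3 col=0 char='s'
After 8 (h): row=3 col=0 char='s'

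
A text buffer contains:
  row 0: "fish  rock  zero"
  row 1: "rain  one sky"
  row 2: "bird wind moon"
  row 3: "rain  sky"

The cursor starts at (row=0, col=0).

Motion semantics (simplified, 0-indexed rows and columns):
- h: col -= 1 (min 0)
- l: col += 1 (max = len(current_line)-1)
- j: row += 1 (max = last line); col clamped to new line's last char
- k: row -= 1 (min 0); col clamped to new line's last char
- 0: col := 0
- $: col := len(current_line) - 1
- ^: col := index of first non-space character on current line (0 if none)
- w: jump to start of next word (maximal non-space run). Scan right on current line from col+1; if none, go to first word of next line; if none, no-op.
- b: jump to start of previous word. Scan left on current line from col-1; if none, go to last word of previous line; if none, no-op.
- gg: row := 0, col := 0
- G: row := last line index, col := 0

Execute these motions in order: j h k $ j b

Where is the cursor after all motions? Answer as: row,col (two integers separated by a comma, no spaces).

After 1 (j): row=1 col=0 char='r'
After 2 (h): row=1 col=0 char='r'
After 3 (k): row=0 col=0 char='f'
After 4 ($): row=0 col=15 char='o'
After 5 (j): row=1 col=12 char='y'
After 6 (b): row=1 col=10 char='s'

Answer: 1,10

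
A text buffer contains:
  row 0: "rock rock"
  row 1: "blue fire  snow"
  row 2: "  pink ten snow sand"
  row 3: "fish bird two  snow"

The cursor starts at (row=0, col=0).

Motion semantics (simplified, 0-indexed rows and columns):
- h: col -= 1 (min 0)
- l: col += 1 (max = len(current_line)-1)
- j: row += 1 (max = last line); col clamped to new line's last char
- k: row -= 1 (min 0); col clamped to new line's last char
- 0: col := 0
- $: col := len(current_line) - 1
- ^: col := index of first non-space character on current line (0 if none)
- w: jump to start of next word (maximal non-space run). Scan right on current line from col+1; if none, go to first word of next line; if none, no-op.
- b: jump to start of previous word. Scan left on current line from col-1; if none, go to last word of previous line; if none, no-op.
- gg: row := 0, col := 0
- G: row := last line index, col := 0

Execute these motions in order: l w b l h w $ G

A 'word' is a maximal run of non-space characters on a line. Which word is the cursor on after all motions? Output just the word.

After 1 (l): row=0 col=1 char='o'
After 2 (w): row=0 col=5 char='r'
After 3 (b): row=0 col=0 char='r'
After 4 (l): row=0 col=1 char='o'
After 5 (h): row=0 col=0 char='r'
After 6 (w): row=0 col=5 char='r'
After 7 ($): row=0 col=8 char='k'
After 8 (G): row=3 col=0 char='f'

Answer: fish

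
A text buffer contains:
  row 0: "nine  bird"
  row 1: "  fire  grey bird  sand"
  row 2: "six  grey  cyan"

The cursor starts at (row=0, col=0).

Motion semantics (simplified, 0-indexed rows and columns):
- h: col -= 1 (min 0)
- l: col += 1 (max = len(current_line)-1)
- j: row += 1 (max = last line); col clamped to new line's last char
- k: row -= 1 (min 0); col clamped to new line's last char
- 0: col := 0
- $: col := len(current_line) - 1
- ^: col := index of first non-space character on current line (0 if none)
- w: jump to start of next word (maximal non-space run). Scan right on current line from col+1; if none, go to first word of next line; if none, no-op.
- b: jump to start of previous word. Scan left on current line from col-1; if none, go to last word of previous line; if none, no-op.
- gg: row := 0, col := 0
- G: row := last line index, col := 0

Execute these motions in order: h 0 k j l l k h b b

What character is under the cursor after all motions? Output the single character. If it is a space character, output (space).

Answer: n

Derivation:
After 1 (h): row=0 col=0 char='n'
After 2 (0): row=0 col=0 char='n'
After 3 (k): row=0 col=0 char='n'
After 4 (j): row=1 col=0 char='_'
After 5 (l): row=1 col=1 char='_'
After 6 (l): row=1 col=2 char='f'
After 7 (k): row=0 col=2 char='n'
After 8 (h): row=0 col=1 char='i'
After 9 (b): row=0 col=0 char='n'
After 10 (b): row=0 col=0 char='n'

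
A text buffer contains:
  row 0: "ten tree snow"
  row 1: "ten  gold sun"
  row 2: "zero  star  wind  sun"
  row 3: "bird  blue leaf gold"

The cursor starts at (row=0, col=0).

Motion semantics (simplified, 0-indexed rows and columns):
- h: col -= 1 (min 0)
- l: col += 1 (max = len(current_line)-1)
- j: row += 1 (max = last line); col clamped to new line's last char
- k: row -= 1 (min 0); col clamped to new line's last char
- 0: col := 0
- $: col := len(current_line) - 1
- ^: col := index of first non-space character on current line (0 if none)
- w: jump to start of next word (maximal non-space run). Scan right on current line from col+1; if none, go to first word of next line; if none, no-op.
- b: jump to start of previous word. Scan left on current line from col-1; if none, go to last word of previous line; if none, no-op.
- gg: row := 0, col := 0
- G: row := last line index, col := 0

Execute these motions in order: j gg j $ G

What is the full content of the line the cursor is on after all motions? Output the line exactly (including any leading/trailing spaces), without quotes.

After 1 (j): row=1 col=0 char='t'
After 2 (gg): row=0 col=0 char='t'
After 3 (j): row=1 col=0 char='t'
After 4 ($): row=1 col=12 char='n'
After 5 (G): row=3 col=0 char='b'

Answer: bird  blue leaf gold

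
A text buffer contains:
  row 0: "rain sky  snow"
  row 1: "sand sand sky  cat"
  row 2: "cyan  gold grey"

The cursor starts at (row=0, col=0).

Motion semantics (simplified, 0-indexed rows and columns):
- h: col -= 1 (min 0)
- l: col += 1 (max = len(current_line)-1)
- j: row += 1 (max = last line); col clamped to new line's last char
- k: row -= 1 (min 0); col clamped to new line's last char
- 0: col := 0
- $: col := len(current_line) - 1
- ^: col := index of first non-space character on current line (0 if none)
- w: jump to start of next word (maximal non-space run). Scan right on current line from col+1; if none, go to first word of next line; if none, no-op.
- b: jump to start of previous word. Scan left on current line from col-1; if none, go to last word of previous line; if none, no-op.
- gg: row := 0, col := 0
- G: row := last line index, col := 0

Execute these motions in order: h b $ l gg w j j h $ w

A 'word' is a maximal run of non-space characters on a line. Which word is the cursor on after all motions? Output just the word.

Answer: grey

Derivation:
After 1 (h): row=0 col=0 char='r'
After 2 (b): row=0 col=0 char='r'
After 3 ($): row=0 col=13 char='w'
After 4 (l): row=0 col=13 char='w'
After 5 (gg): row=0 col=0 char='r'
After 6 (w): row=0 col=5 char='s'
After 7 (j): row=1 col=5 char='s'
After 8 (j): row=2 col=5 char='_'
After 9 (h): row=2 col=4 char='_'
After 10 ($): row=2 col=14 char='y'
After 11 (w): row=2 col=14 char='y'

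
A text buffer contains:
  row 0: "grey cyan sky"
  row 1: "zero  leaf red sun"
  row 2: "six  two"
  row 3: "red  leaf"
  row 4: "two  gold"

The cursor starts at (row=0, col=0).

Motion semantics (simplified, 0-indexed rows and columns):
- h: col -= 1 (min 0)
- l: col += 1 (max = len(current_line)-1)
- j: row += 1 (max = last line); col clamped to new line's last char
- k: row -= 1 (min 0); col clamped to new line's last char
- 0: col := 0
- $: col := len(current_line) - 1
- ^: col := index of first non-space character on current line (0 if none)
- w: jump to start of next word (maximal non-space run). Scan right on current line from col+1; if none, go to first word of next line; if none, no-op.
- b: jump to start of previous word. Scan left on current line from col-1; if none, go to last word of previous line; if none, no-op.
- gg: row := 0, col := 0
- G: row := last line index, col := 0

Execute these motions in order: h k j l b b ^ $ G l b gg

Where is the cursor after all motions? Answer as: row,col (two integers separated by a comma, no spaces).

After 1 (h): row=0 col=0 char='g'
After 2 (k): row=0 col=0 char='g'
After 3 (j): row=1 col=0 char='z'
After 4 (l): row=1 col=1 char='e'
After 5 (b): row=1 col=0 char='z'
After 6 (b): row=0 col=10 char='s'
After 7 (^): row=0 col=0 char='g'
After 8 ($): row=0 col=12 char='y'
After 9 (G): row=4 col=0 char='t'
After 10 (l): row=4 col=1 char='w'
After 11 (b): row=4 col=0 char='t'
After 12 (gg): row=0 col=0 char='g'

Answer: 0,0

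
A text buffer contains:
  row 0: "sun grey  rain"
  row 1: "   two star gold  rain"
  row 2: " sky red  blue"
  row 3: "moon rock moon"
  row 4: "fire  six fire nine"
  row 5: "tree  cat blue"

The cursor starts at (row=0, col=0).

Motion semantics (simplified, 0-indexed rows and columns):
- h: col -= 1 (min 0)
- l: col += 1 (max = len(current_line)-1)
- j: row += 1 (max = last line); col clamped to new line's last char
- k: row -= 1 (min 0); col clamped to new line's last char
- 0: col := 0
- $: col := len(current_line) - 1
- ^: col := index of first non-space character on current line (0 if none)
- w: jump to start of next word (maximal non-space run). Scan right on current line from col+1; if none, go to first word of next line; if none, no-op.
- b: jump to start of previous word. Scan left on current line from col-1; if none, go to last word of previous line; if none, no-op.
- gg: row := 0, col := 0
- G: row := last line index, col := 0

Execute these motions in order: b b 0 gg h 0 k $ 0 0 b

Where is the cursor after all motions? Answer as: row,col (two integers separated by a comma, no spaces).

Answer: 0,0

Derivation:
After 1 (b): row=0 col=0 char='s'
After 2 (b): row=0 col=0 char='s'
After 3 (0): row=0 col=0 char='s'
After 4 (gg): row=0 col=0 char='s'
After 5 (h): row=0 col=0 char='s'
After 6 (0): row=0 col=0 char='s'
After 7 (k): row=0 col=0 char='s'
After 8 ($): row=0 col=13 char='n'
After 9 (0): row=0 col=0 char='s'
After 10 (0): row=0 col=0 char='s'
After 11 (b): row=0 col=0 char='s'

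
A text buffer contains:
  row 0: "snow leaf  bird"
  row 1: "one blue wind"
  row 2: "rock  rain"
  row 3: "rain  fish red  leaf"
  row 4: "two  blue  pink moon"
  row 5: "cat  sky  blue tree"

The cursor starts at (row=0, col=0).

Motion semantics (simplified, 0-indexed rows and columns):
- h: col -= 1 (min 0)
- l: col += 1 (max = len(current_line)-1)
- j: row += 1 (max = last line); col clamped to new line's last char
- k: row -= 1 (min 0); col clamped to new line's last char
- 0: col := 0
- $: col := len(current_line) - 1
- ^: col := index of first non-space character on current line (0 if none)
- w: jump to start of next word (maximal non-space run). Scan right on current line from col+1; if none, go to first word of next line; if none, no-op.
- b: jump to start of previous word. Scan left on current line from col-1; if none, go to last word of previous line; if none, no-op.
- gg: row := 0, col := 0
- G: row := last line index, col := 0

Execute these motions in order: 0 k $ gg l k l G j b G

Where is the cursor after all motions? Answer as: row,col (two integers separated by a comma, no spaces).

Answer: 5,0

Derivation:
After 1 (0): row=0 col=0 char='s'
After 2 (k): row=0 col=0 char='s'
After 3 ($): row=0 col=14 char='d'
After 4 (gg): row=0 col=0 char='s'
After 5 (l): row=0 col=1 char='n'
After 6 (k): row=0 col=1 char='n'
After 7 (l): row=0 col=2 char='o'
After 8 (G): row=5 col=0 char='c'
After 9 (j): row=5 col=0 char='c'
After 10 (b): row=4 col=16 char='m'
After 11 (G): row=5 col=0 char='c'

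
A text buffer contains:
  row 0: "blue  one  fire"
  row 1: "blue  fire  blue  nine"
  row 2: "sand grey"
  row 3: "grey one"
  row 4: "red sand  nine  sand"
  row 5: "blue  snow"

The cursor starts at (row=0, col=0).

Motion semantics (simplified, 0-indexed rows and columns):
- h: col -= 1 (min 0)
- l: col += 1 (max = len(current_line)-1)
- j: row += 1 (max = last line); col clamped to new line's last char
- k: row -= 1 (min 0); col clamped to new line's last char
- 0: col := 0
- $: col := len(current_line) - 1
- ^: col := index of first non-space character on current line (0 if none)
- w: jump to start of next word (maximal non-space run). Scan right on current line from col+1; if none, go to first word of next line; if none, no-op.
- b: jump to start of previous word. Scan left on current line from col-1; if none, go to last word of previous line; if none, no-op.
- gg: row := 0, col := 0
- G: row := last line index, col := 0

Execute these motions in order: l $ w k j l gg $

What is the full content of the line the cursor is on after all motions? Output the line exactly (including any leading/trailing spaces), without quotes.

After 1 (l): row=0 col=1 char='l'
After 2 ($): row=0 col=14 char='e'
After 3 (w): row=1 col=0 char='b'
After 4 (k): row=0 col=0 char='b'
After 5 (j): row=1 col=0 char='b'
After 6 (l): row=1 col=1 char='l'
After 7 (gg): row=0 col=0 char='b'
After 8 ($): row=0 col=14 char='e'

Answer: blue  one  fire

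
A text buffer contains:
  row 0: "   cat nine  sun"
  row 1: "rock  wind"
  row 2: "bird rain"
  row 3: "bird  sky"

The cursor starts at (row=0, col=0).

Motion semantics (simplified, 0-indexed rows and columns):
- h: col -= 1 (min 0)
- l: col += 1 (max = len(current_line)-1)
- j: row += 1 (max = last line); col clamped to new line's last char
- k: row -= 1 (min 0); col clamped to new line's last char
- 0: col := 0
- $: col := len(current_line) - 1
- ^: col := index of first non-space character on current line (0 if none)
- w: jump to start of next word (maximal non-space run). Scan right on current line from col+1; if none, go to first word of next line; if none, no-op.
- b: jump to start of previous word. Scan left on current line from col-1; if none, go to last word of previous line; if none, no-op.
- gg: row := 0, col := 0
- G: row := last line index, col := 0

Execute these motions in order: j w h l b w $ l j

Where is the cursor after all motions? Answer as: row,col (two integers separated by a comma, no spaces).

Answer: 2,8

Derivation:
After 1 (j): row=1 col=0 char='r'
After 2 (w): row=1 col=6 char='w'
After 3 (h): row=1 col=5 char='_'
After 4 (l): row=1 col=6 char='w'
After 5 (b): row=1 col=0 char='r'
After 6 (w): row=1 col=6 char='w'
After 7 ($): row=1 col=9 char='d'
After 8 (l): row=1 col=9 char='d'
After 9 (j): row=2 col=8 char='n'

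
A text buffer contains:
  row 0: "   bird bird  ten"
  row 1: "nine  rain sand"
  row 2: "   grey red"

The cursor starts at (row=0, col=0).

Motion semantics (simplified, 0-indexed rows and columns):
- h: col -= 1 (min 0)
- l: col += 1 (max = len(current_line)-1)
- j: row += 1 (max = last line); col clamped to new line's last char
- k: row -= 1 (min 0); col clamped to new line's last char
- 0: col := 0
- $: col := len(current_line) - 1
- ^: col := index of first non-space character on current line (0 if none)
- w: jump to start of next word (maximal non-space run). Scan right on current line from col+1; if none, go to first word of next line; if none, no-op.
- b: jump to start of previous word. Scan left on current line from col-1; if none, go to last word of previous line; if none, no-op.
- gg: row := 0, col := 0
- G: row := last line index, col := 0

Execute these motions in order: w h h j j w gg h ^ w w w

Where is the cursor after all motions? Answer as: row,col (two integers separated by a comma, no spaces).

Answer: 1,0

Derivation:
After 1 (w): row=0 col=3 char='b'
After 2 (h): row=0 col=2 char='_'
After 3 (h): row=0 col=1 char='_'
After 4 (j): row=1 col=1 char='i'
After 5 (j): row=2 col=1 char='_'
After 6 (w): row=2 col=3 char='g'
After 7 (gg): row=0 col=0 char='_'
After 8 (h): row=0 col=0 char='_'
After 9 (^): row=0 col=3 char='b'
After 10 (w): row=0 col=8 char='b'
After 11 (w): row=0 col=14 char='t'
After 12 (w): row=1 col=0 char='n'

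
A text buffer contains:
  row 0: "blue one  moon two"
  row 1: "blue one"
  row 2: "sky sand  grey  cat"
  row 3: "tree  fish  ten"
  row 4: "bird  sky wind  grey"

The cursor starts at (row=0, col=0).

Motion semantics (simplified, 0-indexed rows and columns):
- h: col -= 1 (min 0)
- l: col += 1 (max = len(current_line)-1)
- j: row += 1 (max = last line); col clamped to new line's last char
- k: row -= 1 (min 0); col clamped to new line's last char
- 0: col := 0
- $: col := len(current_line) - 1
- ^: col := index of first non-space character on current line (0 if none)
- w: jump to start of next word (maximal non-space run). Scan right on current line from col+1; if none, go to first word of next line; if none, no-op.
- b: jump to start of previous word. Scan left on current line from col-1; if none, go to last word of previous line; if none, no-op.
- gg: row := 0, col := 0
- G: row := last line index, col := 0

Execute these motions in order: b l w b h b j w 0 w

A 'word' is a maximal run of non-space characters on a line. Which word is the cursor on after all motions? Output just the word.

After 1 (b): row=0 col=0 char='b'
After 2 (l): row=0 col=1 char='l'
After 3 (w): row=0 col=5 char='o'
After 4 (b): row=0 col=0 char='b'
After 5 (h): row=0 col=0 char='b'
After 6 (b): row=0 col=0 char='b'
After 7 (j): row=1 col=0 char='b'
After 8 (w): row=1 col=5 char='o'
After 9 (0): row=1 col=0 char='b'
After 10 (w): row=1 col=5 char='o'

Answer: one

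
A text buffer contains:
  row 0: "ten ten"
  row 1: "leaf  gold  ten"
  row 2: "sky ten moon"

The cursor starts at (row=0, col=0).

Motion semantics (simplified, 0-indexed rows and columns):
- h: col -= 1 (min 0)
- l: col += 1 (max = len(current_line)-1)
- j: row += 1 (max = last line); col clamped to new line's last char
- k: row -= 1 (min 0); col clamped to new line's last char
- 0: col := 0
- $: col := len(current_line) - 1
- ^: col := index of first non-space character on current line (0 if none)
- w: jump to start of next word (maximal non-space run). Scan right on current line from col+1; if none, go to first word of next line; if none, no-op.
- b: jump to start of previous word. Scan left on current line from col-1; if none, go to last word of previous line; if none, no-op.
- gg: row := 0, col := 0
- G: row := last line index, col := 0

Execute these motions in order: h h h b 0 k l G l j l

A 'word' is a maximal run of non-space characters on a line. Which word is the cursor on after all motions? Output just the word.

Answer: sky

Derivation:
After 1 (h): row=0 col=0 char='t'
After 2 (h): row=0 col=0 char='t'
After 3 (h): row=0 col=0 char='t'
After 4 (b): row=0 col=0 char='t'
After 5 (0): row=0 col=0 char='t'
After 6 (k): row=0 col=0 char='t'
After 7 (l): row=0 col=1 char='e'
After 8 (G): row=2 col=0 char='s'
After 9 (l): row=2 col=1 char='k'
After 10 (j): row=2 col=1 char='k'
After 11 (l): row=2 col=2 char='y'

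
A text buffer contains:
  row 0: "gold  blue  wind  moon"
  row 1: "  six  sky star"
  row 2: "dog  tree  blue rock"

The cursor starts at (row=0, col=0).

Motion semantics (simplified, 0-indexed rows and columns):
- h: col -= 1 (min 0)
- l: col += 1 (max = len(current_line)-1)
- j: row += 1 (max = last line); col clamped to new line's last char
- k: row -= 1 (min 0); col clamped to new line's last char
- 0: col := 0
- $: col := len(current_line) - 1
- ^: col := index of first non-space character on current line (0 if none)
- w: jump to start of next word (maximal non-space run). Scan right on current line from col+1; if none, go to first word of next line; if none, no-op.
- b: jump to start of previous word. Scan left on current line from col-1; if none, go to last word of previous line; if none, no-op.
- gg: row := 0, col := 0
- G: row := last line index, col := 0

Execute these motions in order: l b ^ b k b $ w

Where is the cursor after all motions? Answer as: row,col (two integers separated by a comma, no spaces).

After 1 (l): row=0 col=1 char='o'
After 2 (b): row=0 col=0 char='g'
After 3 (^): row=0 col=0 char='g'
After 4 (b): row=0 col=0 char='g'
After 5 (k): row=0 col=0 char='g'
After 6 (b): row=0 col=0 char='g'
After 7 ($): row=0 col=21 char='n'
After 8 (w): row=1 col=2 char='s'

Answer: 1,2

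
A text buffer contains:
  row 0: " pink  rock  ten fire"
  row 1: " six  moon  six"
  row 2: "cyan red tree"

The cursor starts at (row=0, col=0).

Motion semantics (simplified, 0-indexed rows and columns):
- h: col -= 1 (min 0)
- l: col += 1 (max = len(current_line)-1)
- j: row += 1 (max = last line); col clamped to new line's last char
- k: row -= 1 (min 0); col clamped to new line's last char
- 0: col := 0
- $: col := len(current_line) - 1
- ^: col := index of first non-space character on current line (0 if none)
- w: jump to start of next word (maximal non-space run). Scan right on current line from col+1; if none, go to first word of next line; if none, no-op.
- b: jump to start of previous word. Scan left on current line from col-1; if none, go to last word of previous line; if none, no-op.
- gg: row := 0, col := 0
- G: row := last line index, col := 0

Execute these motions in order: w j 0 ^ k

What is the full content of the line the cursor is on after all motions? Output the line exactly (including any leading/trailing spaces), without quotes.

After 1 (w): row=0 col=1 char='p'
After 2 (j): row=1 col=1 char='s'
After 3 (0): row=1 col=0 char='_'
After 4 (^): row=1 col=1 char='s'
After 5 (k): row=0 col=1 char='p'

Answer:  pink  rock  ten fire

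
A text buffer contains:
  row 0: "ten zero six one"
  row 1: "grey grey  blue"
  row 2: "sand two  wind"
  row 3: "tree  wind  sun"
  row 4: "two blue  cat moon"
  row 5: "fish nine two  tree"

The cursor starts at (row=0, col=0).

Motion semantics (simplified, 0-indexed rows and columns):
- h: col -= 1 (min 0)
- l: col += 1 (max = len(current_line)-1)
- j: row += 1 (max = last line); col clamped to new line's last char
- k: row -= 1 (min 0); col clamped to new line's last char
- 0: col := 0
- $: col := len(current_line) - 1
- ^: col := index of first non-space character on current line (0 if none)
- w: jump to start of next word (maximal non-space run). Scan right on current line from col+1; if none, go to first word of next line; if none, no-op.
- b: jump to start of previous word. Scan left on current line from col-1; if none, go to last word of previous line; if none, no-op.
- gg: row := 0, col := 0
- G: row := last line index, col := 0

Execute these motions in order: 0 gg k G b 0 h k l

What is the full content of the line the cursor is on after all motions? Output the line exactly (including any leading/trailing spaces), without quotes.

After 1 (0): row=0 col=0 char='t'
After 2 (gg): row=0 col=0 char='t'
After 3 (k): row=0 col=0 char='t'
After 4 (G): row=5 col=0 char='f'
After 5 (b): row=4 col=14 char='m'
After 6 (0): row=4 col=0 char='t'
After 7 (h): row=4 col=0 char='t'
After 8 (k): row=3 col=0 char='t'
After 9 (l): row=3 col=1 char='r'

Answer: tree  wind  sun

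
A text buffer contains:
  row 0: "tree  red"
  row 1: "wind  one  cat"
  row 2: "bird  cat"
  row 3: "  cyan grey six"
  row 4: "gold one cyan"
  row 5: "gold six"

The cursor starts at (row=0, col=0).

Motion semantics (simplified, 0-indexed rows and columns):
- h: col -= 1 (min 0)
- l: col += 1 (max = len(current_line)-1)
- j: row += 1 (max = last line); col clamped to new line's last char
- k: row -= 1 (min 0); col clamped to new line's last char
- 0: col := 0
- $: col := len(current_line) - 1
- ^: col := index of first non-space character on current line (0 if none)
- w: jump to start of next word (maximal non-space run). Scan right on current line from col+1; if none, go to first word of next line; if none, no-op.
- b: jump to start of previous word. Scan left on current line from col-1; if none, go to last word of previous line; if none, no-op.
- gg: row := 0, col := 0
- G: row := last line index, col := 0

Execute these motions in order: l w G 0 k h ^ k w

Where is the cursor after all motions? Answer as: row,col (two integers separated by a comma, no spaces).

Answer: 3,2

Derivation:
After 1 (l): row=0 col=1 char='r'
After 2 (w): row=0 col=6 char='r'
After 3 (G): row=5 col=0 char='g'
After 4 (0): row=5 col=0 char='g'
After 5 (k): row=4 col=0 char='g'
After 6 (h): row=4 col=0 char='g'
After 7 (^): row=4 col=0 char='g'
After 8 (k): row=3 col=0 char='_'
After 9 (w): row=3 col=2 char='c'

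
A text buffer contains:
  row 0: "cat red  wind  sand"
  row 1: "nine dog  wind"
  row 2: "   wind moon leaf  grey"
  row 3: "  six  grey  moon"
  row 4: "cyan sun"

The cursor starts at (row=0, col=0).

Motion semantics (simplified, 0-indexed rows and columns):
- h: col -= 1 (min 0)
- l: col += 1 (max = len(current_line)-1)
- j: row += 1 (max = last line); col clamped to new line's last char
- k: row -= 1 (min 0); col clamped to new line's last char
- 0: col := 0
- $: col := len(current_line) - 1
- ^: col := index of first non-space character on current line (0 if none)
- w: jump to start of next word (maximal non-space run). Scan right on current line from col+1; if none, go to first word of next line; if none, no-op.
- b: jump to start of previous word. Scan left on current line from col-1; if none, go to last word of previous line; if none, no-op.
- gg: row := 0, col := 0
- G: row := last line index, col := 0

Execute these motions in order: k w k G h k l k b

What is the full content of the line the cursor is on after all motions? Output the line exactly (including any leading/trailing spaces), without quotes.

Answer: nine dog  wind

Derivation:
After 1 (k): row=0 col=0 char='c'
After 2 (w): row=0 col=4 char='r'
After 3 (k): row=0 col=4 char='r'
After 4 (G): row=4 col=0 char='c'
After 5 (h): row=4 col=0 char='c'
After 6 (k): row=3 col=0 char='_'
After 7 (l): row=3 col=1 char='_'
After 8 (k): row=2 col=1 char='_'
After 9 (b): row=1 col=10 char='w'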